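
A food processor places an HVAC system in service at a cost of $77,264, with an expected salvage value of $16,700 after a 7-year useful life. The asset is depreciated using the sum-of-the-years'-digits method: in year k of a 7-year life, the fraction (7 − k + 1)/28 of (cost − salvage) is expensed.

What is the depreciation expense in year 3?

Depreciable base = $77,264 − $16,700 = $60,564.
Sum of the years' digits = 7+6+5+4+3+2+1 = 28.
Year 1: $60,564 × 7/28 = $15,141. Book value $62,123.
Year 2: $60,564 × 6/28 = $12,978. Book value $49,145.
Year 3: $60,564 × 5/28 = $10,815. Book value $38,330.

$10,815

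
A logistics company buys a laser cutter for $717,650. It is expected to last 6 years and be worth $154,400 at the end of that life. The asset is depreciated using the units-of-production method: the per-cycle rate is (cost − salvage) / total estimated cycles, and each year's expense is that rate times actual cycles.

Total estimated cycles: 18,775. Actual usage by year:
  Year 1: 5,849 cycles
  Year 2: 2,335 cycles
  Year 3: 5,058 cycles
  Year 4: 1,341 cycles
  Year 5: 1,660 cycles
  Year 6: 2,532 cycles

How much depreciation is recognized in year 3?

Depreciable base = $717,650 − $154,400 = $563,250.
Rate = $563,250 / 18,775 cycles = $30 per cycle.
Year 1: 5,849 × $30 = $175,470. Book value $542,180.
Year 2: 2,335 × $30 = $70,050. Book value $472,130.
Year 3: 5,058 × $30 = $151,740. Book value $320,390.

$151,740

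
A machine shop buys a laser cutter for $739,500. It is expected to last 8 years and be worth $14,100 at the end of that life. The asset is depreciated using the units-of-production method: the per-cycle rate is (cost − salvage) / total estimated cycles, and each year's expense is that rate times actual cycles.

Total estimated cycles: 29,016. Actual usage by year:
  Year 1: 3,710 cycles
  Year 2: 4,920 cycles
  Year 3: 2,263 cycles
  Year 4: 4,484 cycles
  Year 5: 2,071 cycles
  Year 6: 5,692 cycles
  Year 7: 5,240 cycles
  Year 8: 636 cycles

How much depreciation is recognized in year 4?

Depreciable base = $739,500 − $14,100 = $725,400.
Rate = $725,400 / 29,016 cycles = $25 per cycle.
Year 1: 3,710 × $25 = $92,750. Book value $646,750.
Year 2: 4,920 × $25 = $123,000. Book value $523,750.
Year 3: 2,263 × $25 = $56,575. Book value $467,175.
Year 4: 4,484 × $25 = $112,100. Book value $355,075.

$112,100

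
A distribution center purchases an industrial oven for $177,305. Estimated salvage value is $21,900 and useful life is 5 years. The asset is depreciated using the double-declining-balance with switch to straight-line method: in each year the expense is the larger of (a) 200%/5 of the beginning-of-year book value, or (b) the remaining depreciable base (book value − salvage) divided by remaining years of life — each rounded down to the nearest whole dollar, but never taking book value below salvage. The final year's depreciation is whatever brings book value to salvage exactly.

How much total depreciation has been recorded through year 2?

$113,475

Depreciable base = $177,305 − $21,900 = $155,405.
Year 1: DB = ⌊$177,305 × 200%/5⌋ = $70,922; SL = ⌊$155,405/5⌋ = $31,081 → take DB $70,922. Book value $106,383.
Year 2: DB = ⌊$106,383 × 200%/5⌋ = $42,553; SL = ⌊$84,483/4⌋ = $21,120 → take DB $42,553. Book value $63,830.
Accumulated through year 2 = $177,305 − $63,830 = $113,475.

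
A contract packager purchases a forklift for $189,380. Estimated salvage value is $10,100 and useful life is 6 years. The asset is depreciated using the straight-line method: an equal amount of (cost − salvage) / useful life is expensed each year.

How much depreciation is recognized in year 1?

$29,880

Depreciable base = $189,380 − $10,100 = $179,280.
Annual expense = $179,280 / 6 = $29,880.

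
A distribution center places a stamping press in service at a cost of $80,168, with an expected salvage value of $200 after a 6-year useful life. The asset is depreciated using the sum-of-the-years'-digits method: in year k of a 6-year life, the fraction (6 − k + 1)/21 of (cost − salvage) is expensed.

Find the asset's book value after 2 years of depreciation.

Depreciable base = $80,168 − $200 = $79,968.
Sum of the years' digits = 6+5+4+3+2+1 = 21.
Year 1: $79,968 × 6/21 = $22,848. Book value $57,320.
Year 2: $79,968 × 5/21 = $19,040. Book value $38,280.

$38,280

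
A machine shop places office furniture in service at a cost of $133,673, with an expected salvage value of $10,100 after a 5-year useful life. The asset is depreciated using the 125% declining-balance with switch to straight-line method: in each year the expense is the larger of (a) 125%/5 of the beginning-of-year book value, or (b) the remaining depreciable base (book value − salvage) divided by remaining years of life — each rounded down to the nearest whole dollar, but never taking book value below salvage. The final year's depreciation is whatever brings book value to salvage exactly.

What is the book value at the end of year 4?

$31,798

Depreciable base = $133,673 − $10,100 = $123,573.
Year 1: DB = ⌊$133,673 × 125%/5⌋ = $33,418; SL = ⌊$123,573/5⌋ = $24,714 → take DB $33,418. Book value $100,255.
Year 2: DB = ⌊$100,255 × 125%/5⌋ = $25,063; SL = ⌊$90,155/4⌋ = $22,538 → take DB $25,063. Book value $75,192.
Year 3: DB = ⌊$75,192 × 125%/5⌋ = $18,798; SL = ⌊$65,092/3⌋ = $21,697 → take SL $21,697. Book value $53,495.
Year 4: DB = ⌊$53,495 × 125%/5⌋ = $13,373; SL = ⌊$43,395/2⌋ = $21,697 → take SL $21,697. Book value $31,798.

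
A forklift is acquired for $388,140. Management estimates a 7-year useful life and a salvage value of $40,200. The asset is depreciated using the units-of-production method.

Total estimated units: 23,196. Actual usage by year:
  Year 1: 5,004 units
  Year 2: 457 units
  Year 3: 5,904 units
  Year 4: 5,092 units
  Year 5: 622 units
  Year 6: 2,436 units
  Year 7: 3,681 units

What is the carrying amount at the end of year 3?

$217,665

Depreciable base = $388,140 − $40,200 = $347,940.
Rate = $347,940 / 23,196 units = $15 per unit.
Year 1: 5,004 × $15 = $75,060. Book value $313,080.
Year 2: 457 × $15 = $6,855. Book value $306,225.
Year 3: 5,904 × $15 = $88,560. Book value $217,665.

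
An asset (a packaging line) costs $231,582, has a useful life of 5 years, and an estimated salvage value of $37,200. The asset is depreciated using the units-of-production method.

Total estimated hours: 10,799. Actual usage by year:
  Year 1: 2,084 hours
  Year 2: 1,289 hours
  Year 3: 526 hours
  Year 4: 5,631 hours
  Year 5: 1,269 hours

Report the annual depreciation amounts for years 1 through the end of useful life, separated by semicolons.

$37,512; $23,202; $9,468; $101,358; $22,842

Depreciable base = $231,582 − $37,200 = $194,382.
Rate = $194,382 / 10,799 hours = $18 per hour.
Year 1: 2,084 × $18 = $37,512. Book value $194,070.
Year 2: 1,289 × $18 = $23,202. Book value $170,868.
Year 3: 526 × $18 = $9,468. Book value $161,400.
Year 4: 5,631 × $18 = $101,358. Book value $60,042.
Year 5: 1,269 × $18 = $22,842. Book value $37,200.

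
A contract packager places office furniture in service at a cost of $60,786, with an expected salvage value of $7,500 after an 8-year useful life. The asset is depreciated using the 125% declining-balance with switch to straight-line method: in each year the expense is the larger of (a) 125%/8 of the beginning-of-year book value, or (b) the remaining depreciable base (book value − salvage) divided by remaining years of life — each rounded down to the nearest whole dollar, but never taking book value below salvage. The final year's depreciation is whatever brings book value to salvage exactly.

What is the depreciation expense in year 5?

Depreciable base = $60,786 − $7,500 = $53,286.
Year 1: DB = ⌊$60,786 × 125%/8⌋ = $9,497; SL = ⌊$53,286/8⌋ = $6,660 → take DB $9,497. Book value $51,289.
Year 2: DB = ⌊$51,289 × 125%/8⌋ = $8,013; SL = ⌊$43,789/7⌋ = $6,255 → take DB $8,013. Book value $43,276.
Year 3: DB = ⌊$43,276 × 125%/8⌋ = $6,761; SL = ⌊$35,776/6⌋ = $5,962 → take DB $6,761. Book value $36,515.
Year 4: DB = ⌊$36,515 × 125%/8⌋ = $5,705; SL = ⌊$29,015/5⌋ = $5,803 → take SL $5,803. Book value $30,712.
Year 5: DB = ⌊$30,712 × 125%/8⌋ = $4,798; SL = ⌊$23,212/4⌋ = $5,803 → take SL $5,803. Book value $24,909.

$5,803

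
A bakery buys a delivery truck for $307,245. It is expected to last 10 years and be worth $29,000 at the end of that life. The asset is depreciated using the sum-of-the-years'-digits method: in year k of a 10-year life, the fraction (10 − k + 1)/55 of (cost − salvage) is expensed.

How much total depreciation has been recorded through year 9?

Depreciable base = $307,245 − $29,000 = $278,245.
Sum of the years' digits = 10+9+8+7+6+5+4+3+2+1 = 55.
Year 1: $278,245 × 10/55 = $50,590. Book value $256,655.
Year 2: $278,245 × 9/55 = $45,531. Book value $211,124.
Year 3: $278,245 × 8/55 = $40,472. Book value $170,652.
Year 4: $278,245 × 7/55 = $35,413. Book value $135,239.
Year 5: $278,245 × 6/55 = $30,354. Book value $104,885.
Year 6: $278,245 × 5/55 = $25,295. Book value $79,590.
Year 7: $278,245 × 4/55 = $20,236. Book value $59,354.
Year 8: $278,245 × 3/55 = $15,177. Book value $44,177.
Year 9: $278,245 × 2/55 = $10,118. Book value $34,059.
Accumulated through year 9 = $307,245 − $34,059 = $273,186.

$273,186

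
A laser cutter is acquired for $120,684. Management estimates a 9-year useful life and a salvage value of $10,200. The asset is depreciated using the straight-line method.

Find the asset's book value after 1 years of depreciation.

$108,408

Depreciable base = $120,684 − $10,200 = $110,484.
Annual expense = $110,484 / 9 = $12,276.
End of year 1: book value $108,408.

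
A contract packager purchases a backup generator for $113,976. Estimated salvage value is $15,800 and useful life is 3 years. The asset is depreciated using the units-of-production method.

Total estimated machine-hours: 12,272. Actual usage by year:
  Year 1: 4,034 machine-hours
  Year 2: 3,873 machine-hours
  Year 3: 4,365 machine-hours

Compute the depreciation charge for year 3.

Depreciable base = $113,976 − $15,800 = $98,176.
Rate = $98,176 / 12,272 machine-hours = $8 per machine-hour.
Year 1: 4,034 × $8 = $32,272. Book value $81,704.
Year 2: 3,873 × $8 = $30,984. Book value $50,720.
Year 3: 4,365 × $8 = $34,920. Book value $15,800.

$34,920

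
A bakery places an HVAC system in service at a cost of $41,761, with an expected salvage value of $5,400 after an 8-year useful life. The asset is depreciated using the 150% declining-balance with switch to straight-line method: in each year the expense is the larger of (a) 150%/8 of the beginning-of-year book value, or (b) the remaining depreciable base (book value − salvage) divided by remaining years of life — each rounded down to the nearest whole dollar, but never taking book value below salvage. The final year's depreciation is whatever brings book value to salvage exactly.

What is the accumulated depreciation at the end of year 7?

$33,231

Depreciable base = $41,761 − $5,400 = $36,361.
Year 1: DB = ⌊$41,761 × 150%/8⌋ = $7,830; SL = ⌊$36,361/8⌋ = $4,545 → take DB $7,830. Book value $33,931.
Year 2: DB = ⌊$33,931 × 150%/8⌋ = $6,362; SL = ⌊$28,531/7⌋ = $4,075 → take DB $6,362. Book value $27,569.
Year 3: DB = ⌊$27,569 × 150%/8⌋ = $5,169; SL = ⌊$22,169/6⌋ = $3,694 → take DB $5,169. Book value $22,400.
Year 4: DB = ⌊$22,400 × 150%/8⌋ = $4,200; SL = ⌊$17,000/5⌋ = $3,400 → take DB $4,200. Book value $18,200.
Year 5: DB = ⌊$18,200 × 150%/8⌋ = $3,412; SL = ⌊$12,800/4⌋ = $3,200 → take DB $3,412. Book value $14,788.
Year 6: DB = ⌊$14,788 × 150%/8⌋ = $2,772; SL = ⌊$9,388/3⌋ = $3,129 → take SL $3,129. Book value $11,659.
Year 7: DB = ⌊$11,659 × 150%/8⌋ = $2,186; SL = ⌊$6,259/2⌋ = $3,129 → take SL $3,129. Book value $8,530.
Accumulated through year 7 = $41,761 − $8,530 = $33,231.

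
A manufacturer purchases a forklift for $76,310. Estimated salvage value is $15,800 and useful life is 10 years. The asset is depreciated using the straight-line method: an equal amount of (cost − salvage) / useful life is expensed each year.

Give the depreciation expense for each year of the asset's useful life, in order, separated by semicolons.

Depreciable base = $76,310 − $15,800 = $60,510.
Annual expense = $60,510 / 10 = $6,051.
End of year 1: book value $70,259.
End of year 2: book value $64,208.
End of year 3: book value $58,157.
End of year 4: book value $52,106.
End of year 5: book value $46,055.
End of year 6: book value $40,004.
End of year 7: book value $33,953.
End of year 8: book value $27,902.
End of year 9: book value $21,851.
End of year 10: book value $15,800.

$6,051; $6,051; $6,051; $6,051; $6,051; $6,051; $6,051; $6,051; $6,051; $6,051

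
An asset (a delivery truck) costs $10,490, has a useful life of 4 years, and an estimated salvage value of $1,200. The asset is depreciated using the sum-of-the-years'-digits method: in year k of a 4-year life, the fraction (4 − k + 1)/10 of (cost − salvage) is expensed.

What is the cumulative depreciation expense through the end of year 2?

Depreciable base = $10,490 − $1,200 = $9,290.
Sum of the years' digits = 4+3+2+1 = 10.
Year 1: $9,290 × 4/10 = $3,716. Book value $6,774.
Year 2: $9,290 × 3/10 = $2,787. Book value $3,987.
Accumulated through year 2 = $10,490 − $3,987 = $6,503.

$6,503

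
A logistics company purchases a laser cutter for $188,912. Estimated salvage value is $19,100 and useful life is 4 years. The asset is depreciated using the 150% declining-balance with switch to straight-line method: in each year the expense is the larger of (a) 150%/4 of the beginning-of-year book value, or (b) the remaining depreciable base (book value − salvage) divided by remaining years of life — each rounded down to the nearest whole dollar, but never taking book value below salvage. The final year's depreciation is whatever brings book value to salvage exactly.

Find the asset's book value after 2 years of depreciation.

Depreciable base = $188,912 − $19,100 = $169,812.
Year 1: DB = ⌊$188,912 × 150%/4⌋ = $70,842; SL = ⌊$169,812/4⌋ = $42,453 → take DB $70,842. Book value $118,070.
Year 2: DB = ⌊$118,070 × 150%/4⌋ = $44,276; SL = ⌊$98,970/3⌋ = $32,990 → take DB $44,276. Book value $73,794.

$73,794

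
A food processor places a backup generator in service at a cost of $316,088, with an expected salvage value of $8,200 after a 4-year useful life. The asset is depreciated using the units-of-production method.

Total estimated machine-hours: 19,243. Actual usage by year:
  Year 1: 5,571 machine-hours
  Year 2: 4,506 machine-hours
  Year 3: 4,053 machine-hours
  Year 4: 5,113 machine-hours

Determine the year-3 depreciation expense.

$64,848

Depreciable base = $316,088 − $8,200 = $307,888.
Rate = $307,888 / 19,243 machine-hours = $16 per machine-hour.
Year 1: 5,571 × $16 = $89,136. Book value $226,952.
Year 2: 4,506 × $16 = $72,096. Book value $154,856.
Year 3: 4,053 × $16 = $64,848. Book value $90,008.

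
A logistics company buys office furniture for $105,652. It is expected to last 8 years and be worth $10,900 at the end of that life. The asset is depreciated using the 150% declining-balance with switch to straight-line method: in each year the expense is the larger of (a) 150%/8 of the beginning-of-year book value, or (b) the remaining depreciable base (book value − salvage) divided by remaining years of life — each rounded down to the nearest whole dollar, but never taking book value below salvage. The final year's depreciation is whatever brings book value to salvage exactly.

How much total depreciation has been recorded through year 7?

Depreciable base = $105,652 − $10,900 = $94,752.
Year 1: DB = ⌊$105,652 × 150%/8⌋ = $19,809; SL = ⌊$94,752/8⌋ = $11,844 → take DB $19,809. Book value $85,843.
Year 2: DB = ⌊$85,843 × 150%/8⌋ = $16,095; SL = ⌊$74,943/7⌋ = $10,706 → take DB $16,095. Book value $69,748.
Year 3: DB = ⌊$69,748 × 150%/8⌋ = $13,077; SL = ⌊$58,848/6⌋ = $9,808 → take DB $13,077. Book value $56,671.
Year 4: DB = ⌊$56,671 × 150%/8⌋ = $10,625; SL = ⌊$45,771/5⌋ = $9,154 → take DB $10,625. Book value $46,046.
Year 5: DB = ⌊$46,046 × 150%/8⌋ = $8,633; SL = ⌊$35,146/4⌋ = $8,786 → take SL $8,786. Book value $37,260.
Year 6: DB = ⌊$37,260 × 150%/8⌋ = $6,986; SL = ⌊$26,360/3⌋ = $8,786 → take SL $8,786. Book value $28,474.
Year 7: DB = ⌊$28,474 × 150%/8⌋ = $5,338; SL = ⌊$17,574/2⌋ = $8,787 → take SL $8,787. Book value $19,687.
Accumulated through year 7 = $105,652 − $19,687 = $85,965.

$85,965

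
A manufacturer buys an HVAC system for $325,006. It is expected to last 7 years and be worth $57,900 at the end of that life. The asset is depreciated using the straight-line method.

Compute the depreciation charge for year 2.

Depreciable base = $325,006 − $57,900 = $267,106.
Annual expense = $267,106 / 7 = $38,158.

$38,158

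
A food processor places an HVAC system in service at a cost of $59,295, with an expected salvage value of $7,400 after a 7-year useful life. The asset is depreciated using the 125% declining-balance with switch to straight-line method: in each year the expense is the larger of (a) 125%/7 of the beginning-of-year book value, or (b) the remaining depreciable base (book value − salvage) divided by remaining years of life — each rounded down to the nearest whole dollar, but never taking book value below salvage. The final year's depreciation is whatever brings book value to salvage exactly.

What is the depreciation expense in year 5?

$6,366

Depreciable base = $59,295 − $7,400 = $51,895.
Year 1: DB = ⌊$59,295 × 125%/7⌋ = $10,588; SL = ⌊$51,895/7⌋ = $7,413 → take DB $10,588. Book value $48,707.
Year 2: DB = ⌊$48,707 × 125%/7⌋ = $8,697; SL = ⌊$41,307/6⌋ = $6,884 → take DB $8,697. Book value $40,010.
Year 3: DB = ⌊$40,010 × 125%/7⌋ = $7,144; SL = ⌊$32,610/5⌋ = $6,522 → take DB $7,144. Book value $32,866.
Year 4: DB = ⌊$32,866 × 125%/7⌋ = $5,868; SL = ⌊$25,466/4⌋ = $6,366 → take SL $6,366. Book value $26,500.
Year 5: DB = ⌊$26,500 × 125%/7⌋ = $4,732; SL = ⌊$19,100/3⌋ = $6,366 → take SL $6,366. Book value $20,134.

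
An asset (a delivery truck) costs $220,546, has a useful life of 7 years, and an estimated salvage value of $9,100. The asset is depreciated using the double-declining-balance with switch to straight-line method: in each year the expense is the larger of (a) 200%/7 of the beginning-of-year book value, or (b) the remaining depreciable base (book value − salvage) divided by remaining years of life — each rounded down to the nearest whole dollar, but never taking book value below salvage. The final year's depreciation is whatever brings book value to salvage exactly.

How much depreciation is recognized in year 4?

$22,964

Depreciable base = $220,546 − $9,100 = $211,446.
Year 1: DB = ⌊$220,546 × 200%/7⌋ = $63,013; SL = ⌊$211,446/7⌋ = $30,206 → take DB $63,013. Book value $157,533.
Year 2: DB = ⌊$157,533 × 200%/7⌋ = $45,009; SL = ⌊$148,433/6⌋ = $24,738 → take DB $45,009. Book value $112,524.
Year 3: DB = ⌊$112,524 × 200%/7⌋ = $32,149; SL = ⌊$103,424/5⌋ = $20,684 → take DB $32,149. Book value $80,375.
Year 4: DB = ⌊$80,375 × 200%/7⌋ = $22,964; SL = ⌊$71,275/4⌋ = $17,818 → take DB $22,964. Book value $57,411.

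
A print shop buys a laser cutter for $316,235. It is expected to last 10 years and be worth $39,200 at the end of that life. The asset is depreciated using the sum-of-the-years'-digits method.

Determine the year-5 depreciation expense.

Depreciable base = $316,235 − $39,200 = $277,035.
Sum of the years' digits = 10+9+8+7+6+5+4+3+2+1 = 55.
Year 1: $277,035 × 10/55 = $50,370. Book value $265,865.
Year 2: $277,035 × 9/55 = $45,333. Book value $220,532.
Year 3: $277,035 × 8/55 = $40,296. Book value $180,236.
Year 4: $277,035 × 7/55 = $35,259. Book value $144,977.
Year 5: $277,035 × 6/55 = $30,222. Book value $114,755.

$30,222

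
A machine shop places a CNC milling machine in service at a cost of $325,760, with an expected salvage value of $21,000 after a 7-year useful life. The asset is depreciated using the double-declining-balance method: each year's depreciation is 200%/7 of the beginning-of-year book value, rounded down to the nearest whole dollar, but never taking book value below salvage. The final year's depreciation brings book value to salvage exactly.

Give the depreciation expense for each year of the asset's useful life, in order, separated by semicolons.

$93,074; $66,481; $47,487; $33,919; $24,228; $17,306; $22,265

Depreciable base = $325,760 − $21,000 = $304,760.
Year 1: ⌊$325,760 × 200%/7⌋ = $93,074. Book value $232,686.
Year 2: ⌊$232,686 × 200%/7⌋ = $66,481. Book value $166,205.
Year 3: ⌊$166,205 × 200%/7⌋ = $47,487. Book value $118,718.
Year 4: ⌊$118,718 × 200%/7⌋ = $33,919. Book value $84,799.
Year 5: ⌊$84,799 × 200%/7⌋ = $24,228. Book value $60,571.
Year 6: ⌊$60,571 × 200%/7⌋ = $17,306. Book value $43,265.
Year 7 (final): $43,265 − $21,000 = $22,265. Book value $21,000.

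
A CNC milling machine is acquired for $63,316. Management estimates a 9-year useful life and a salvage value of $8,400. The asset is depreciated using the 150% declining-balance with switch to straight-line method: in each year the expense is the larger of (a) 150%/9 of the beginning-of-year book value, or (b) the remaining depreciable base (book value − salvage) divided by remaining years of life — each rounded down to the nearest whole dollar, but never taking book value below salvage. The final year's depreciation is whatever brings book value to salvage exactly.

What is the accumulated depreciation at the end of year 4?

$32,781

Depreciable base = $63,316 − $8,400 = $54,916.
Year 1: DB = ⌊$63,316 × 150%/9⌋ = $10,552; SL = ⌊$54,916/9⌋ = $6,101 → take DB $10,552. Book value $52,764.
Year 2: DB = ⌊$52,764 × 150%/9⌋ = $8,794; SL = ⌊$44,364/8⌋ = $5,545 → take DB $8,794. Book value $43,970.
Year 3: DB = ⌊$43,970 × 150%/9⌋ = $7,328; SL = ⌊$35,570/7⌋ = $5,081 → take DB $7,328. Book value $36,642.
Year 4: DB = ⌊$36,642 × 150%/9⌋ = $6,107; SL = ⌊$28,242/6⌋ = $4,707 → take DB $6,107. Book value $30,535.
Accumulated through year 4 = $63,316 − $30,535 = $32,781.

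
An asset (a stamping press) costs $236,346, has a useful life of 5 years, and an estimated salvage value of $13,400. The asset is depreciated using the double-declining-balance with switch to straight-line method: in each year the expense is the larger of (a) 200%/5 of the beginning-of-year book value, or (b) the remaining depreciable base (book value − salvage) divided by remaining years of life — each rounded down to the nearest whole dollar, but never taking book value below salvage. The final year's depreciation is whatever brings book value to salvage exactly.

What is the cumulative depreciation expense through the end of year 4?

$205,715

Depreciable base = $236,346 − $13,400 = $222,946.
Year 1: DB = ⌊$236,346 × 200%/5⌋ = $94,538; SL = ⌊$222,946/5⌋ = $44,589 → take DB $94,538. Book value $141,808.
Year 2: DB = ⌊$141,808 × 200%/5⌋ = $56,723; SL = ⌊$128,408/4⌋ = $32,102 → take DB $56,723. Book value $85,085.
Year 3: DB = ⌊$85,085 × 200%/5⌋ = $34,034; SL = ⌊$71,685/3⌋ = $23,895 → take DB $34,034. Book value $51,051.
Year 4: DB = ⌊$51,051 × 200%/5⌋ = $20,420; SL = ⌊$37,651/2⌋ = $18,825 → take DB $20,420. Book value $30,631.
Accumulated through year 4 = $236,346 − $30,631 = $205,715.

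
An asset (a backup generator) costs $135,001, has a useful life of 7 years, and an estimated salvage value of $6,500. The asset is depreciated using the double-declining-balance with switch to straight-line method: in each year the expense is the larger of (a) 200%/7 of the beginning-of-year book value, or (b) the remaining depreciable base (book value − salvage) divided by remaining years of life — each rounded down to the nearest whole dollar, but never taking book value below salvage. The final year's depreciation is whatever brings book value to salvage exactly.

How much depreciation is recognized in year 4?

$14,057

Depreciable base = $135,001 − $6,500 = $128,501.
Year 1: DB = ⌊$135,001 × 200%/7⌋ = $38,571; SL = ⌊$128,501/7⌋ = $18,357 → take DB $38,571. Book value $96,430.
Year 2: DB = ⌊$96,430 × 200%/7⌋ = $27,551; SL = ⌊$89,930/6⌋ = $14,988 → take DB $27,551. Book value $68,879.
Year 3: DB = ⌊$68,879 × 200%/7⌋ = $19,679; SL = ⌊$62,379/5⌋ = $12,475 → take DB $19,679. Book value $49,200.
Year 4: DB = ⌊$49,200 × 200%/7⌋ = $14,057; SL = ⌊$42,700/4⌋ = $10,675 → take DB $14,057. Book value $35,143.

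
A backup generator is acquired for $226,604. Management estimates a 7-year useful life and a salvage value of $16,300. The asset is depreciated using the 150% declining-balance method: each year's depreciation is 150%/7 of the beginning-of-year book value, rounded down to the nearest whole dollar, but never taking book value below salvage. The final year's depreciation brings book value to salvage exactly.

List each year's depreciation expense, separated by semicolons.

Depreciable base = $226,604 − $16,300 = $210,304.
Year 1: ⌊$226,604 × 150%/7⌋ = $48,558. Book value $178,046.
Year 2: ⌊$178,046 × 150%/7⌋ = $38,152. Book value $139,894.
Year 3: ⌊$139,894 × 150%/7⌋ = $29,977. Book value $109,917.
Year 4: ⌊$109,917 × 150%/7⌋ = $23,553. Book value $86,364.
Year 5: ⌊$86,364 × 150%/7⌋ = $18,506. Book value $67,858.
Year 6: ⌊$67,858 × 150%/7⌋ = $14,541. Book value $53,317.
Year 7 (final): $53,317 − $16,300 = $37,017. Book value $16,300.

$48,558; $38,152; $29,977; $23,553; $18,506; $14,541; $37,017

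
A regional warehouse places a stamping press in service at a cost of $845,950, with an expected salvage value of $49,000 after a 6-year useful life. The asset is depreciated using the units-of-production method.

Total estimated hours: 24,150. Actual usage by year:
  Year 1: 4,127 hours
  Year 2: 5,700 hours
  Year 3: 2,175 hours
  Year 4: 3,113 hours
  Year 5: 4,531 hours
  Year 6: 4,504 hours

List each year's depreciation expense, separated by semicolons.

Depreciable base = $845,950 − $49,000 = $796,950.
Rate = $796,950 / 24,150 hours = $33 per hour.
Year 1: 4,127 × $33 = $136,191. Book value $709,759.
Year 2: 5,700 × $33 = $188,100. Book value $521,659.
Year 3: 2,175 × $33 = $71,775. Book value $449,884.
Year 4: 3,113 × $33 = $102,729. Book value $347,155.
Year 5: 4,531 × $33 = $149,523. Book value $197,632.
Year 6: 4,504 × $33 = $148,632. Book value $49,000.

$136,191; $188,100; $71,775; $102,729; $149,523; $148,632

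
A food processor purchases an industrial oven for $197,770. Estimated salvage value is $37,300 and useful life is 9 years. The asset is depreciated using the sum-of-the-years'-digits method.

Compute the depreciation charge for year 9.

Depreciable base = $197,770 − $37,300 = $160,470.
Sum of the years' digits = 9+8+7+6+5+4+3+2+1 = 45.
Year 1: $160,470 × 9/45 = $32,094. Book value $165,676.
Year 2: $160,470 × 8/45 = $28,528. Book value $137,148.
Year 3: $160,470 × 7/45 = $24,962. Book value $112,186.
Year 4: $160,470 × 6/45 = $21,396. Book value $90,790.
Year 5: $160,470 × 5/45 = $17,830. Book value $72,960.
Year 6: $160,470 × 4/45 = $14,264. Book value $58,696.
Year 7: $160,470 × 3/45 = $10,698. Book value $47,998.
Year 8: $160,470 × 2/45 = $7,132. Book value $40,866.
Year 9: $160,470 × 1/45 = $3,566. Book value $37,300.

$3,566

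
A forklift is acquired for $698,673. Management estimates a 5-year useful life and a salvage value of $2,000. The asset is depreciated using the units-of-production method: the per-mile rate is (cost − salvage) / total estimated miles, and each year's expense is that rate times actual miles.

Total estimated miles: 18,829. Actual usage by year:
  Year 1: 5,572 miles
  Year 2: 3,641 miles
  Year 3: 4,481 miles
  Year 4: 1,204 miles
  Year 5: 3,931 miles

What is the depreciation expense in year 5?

Depreciable base = $698,673 − $2,000 = $696,673.
Rate = $696,673 / 18,829 miles = $37 per mile.
Year 1: 5,572 × $37 = $206,164. Book value $492,509.
Year 2: 3,641 × $37 = $134,717. Book value $357,792.
Year 3: 4,481 × $37 = $165,797. Book value $191,995.
Year 4: 1,204 × $37 = $44,548. Book value $147,447.
Year 5: 3,931 × $37 = $145,447. Book value $2,000.

$145,447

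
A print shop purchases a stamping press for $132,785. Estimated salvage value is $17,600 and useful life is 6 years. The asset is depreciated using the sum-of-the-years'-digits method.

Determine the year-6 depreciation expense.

$5,485

Depreciable base = $132,785 − $17,600 = $115,185.
Sum of the years' digits = 6+5+4+3+2+1 = 21.
Year 1: $115,185 × 6/21 = $32,910. Book value $99,875.
Year 2: $115,185 × 5/21 = $27,425. Book value $72,450.
Year 3: $115,185 × 4/21 = $21,940. Book value $50,510.
Year 4: $115,185 × 3/21 = $16,455. Book value $34,055.
Year 5: $115,185 × 2/21 = $10,970. Book value $23,085.
Year 6: $115,185 × 1/21 = $5,485. Book value $17,600.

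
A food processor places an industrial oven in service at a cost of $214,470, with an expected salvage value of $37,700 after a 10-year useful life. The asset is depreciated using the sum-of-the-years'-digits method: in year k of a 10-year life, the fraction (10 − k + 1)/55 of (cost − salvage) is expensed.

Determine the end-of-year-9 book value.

$40,914

Depreciable base = $214,470 − $37,700 = $176,770.
Sum of the years' digits = 10+9+8+7+6+5+4+3+2+1 = 55.
Year 1: $176,770 × 10/55 = $32,140. Book value $182,330.
Year 2: $176,770 × 9/55 = $28,926. Book value $153,404.
Year 3: $176,770 × 8/55 = $25,712. Book value $127,692.
Year 4: $176,770 × 7/55 = $22,498. Book value $105,194.
Year 5: $176,770 × 6/55 = $19,284. Book value $85,910.
Year 6: $176,770 × 5/55 = $16,070. Book value $69,840.
Year 7: $176,770 × 4/55 = $12,856. Book value $56,984.
Year 8: $176,770 × 3/55 = $9,642. Book value $47,342.
Year 9: $176,770 × 2/55 = $6,428. Book value $40,914.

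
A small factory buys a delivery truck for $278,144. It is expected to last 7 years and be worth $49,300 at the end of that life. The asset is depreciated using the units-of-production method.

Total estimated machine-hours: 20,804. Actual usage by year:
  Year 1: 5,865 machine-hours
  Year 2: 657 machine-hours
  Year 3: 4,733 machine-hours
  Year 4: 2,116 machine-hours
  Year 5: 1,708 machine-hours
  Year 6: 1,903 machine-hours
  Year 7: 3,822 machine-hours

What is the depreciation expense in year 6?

Depreciable base = $278,144 − $49,300 = $228,844.
Rate = $228,844 / 20,804 machine-hours = $11 per machine-hour.
Year 1: 5,865 × $11 = $64,515. Book value $213,629.
Year 2: 657 × $11 = $7,227. Book value $206,402.
Year 3: 4,733 × $11 = $52,063. Book value $154,339.
Year 4: 2,116 × $11 = $23,276. Book value $131,063.
Year 5: 1,708 × $11 = $18,788. Book value $112,275.
Year 6: 1,903 × $11 = $20,933. Book value $91,342.

$20,933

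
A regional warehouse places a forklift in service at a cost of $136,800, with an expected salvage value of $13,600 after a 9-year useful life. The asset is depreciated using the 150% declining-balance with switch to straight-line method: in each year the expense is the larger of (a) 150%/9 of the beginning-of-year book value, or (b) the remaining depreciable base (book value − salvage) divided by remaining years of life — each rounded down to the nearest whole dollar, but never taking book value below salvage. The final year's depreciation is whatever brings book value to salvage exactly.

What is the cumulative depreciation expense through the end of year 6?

$92,166

Depreciable base = $136,800 − $13,600 = $123,200.
Year 1: DB = ⌊$136,800 × 150%/9⌋ = $22,800; SL = ⌊$123,200/9⌋ = $13,688 → take DB $22,800. Book value $114,000.
Year 2: DB = ⌊$114,000 × 150%/9⌋ = $19,000; SL = ⌊$100,400/8⌋ = $12,550 → take DB $19,000. Book value $95,000.
Year 3: DB = ⌊$95,000 × 150%/9⌋ = $15,833; SL = ⌊$81,400/7⌋ = $11,628 → take DB $15,833. Book value $79,167.
Year 4: DB = ⌊$79,167 × 150%/9⌋ = $13,194; SL = ⌊$65,567/6⌋ = $10,927 → take DB $13,194. Book value $65,973.
Year 5: DB = ⌊$65,973 × 150%/9⌋ = $10,995; SL = ⌊$52,373/5⌋ = $10,474 → take DB $10,995. Book value $54,978.
Year 6: DB = ⌊$54,978 × 150%/9⌋ = $9,163; SL = ⌊$41,378/4⌋ = $10,344 → take SL $10,344. Book value $44,634.
Accumulated through year 6 = $136,800 − $44,634 = $92,166.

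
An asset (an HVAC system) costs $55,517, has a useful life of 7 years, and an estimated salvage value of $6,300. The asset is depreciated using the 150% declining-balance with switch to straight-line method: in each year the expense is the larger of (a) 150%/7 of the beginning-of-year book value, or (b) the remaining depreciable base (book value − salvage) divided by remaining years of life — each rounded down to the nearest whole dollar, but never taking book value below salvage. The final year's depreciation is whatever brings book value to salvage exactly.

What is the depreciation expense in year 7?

$4,954

Depreciable base = $55,517 − $6,300 = $49,217.
Year 1: DB = ⌊$55,517 × 150%/7⌋ = $11,896; SL = ⌊$49,217/7⌋ = $7,031 → take DB $11,896. Book value $43,621.
Year 2: DB = ⌊$43,621 × 150%/7⌋ = $9,347; SL = ⌊$37,321/6⌋ = $6,220 → take DB $9,347. Book value $34,274.
Year 3: DB = ⌊$34,274 × 150%/7⌋ = $7,344; SL = ⌊$27,974/5⌋ = $5,594 → take DB $7,344. Book value $26,930.
Year 4: DB = ⌊$26,930 × 150%/7⌋ = $5,770; SL = ⌊$20,630/4⌋ = $5,157 → take DB $5,770. Book value $21,160.
Year 5: DB = ⌊$21,160 × 150%/7⌋ = $4,534; SL = ⌊$14,860/3⌋ = $4,953 → take SL $4,953. Book value $16,207.
Year 6: DB = ⌊$16,207 × 150%/7⌋ = $3,472; SL = ⌊$9,907/2⌋ = $4,953 → take SL $4,953. Book value $11,254.
Year 7 (final): $11,254 − $6,300 = $4,954. Book value $6,300.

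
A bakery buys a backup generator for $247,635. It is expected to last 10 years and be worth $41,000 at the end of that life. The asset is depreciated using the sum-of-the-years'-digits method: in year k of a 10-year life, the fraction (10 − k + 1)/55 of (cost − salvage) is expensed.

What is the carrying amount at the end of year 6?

$78,570

Depreciable base = $247,635 − $41,000 = $206,635.
Sum of the years' digits = 10+9+8+7+6+5+4+3+2+1 = 55.
Year 1: $206,635 × 10/55 = $37,570. Book value $210,065.
Year 2: $206,635 × 9/55 = $33,813. Book value $176,252.
Year 3: $206,635 × 8/55 = $30,056. Book value $146,196.
Year 4: $206,635 × 7/55 = $26,299. Book value $119,897.
Year 5: $206,635 × 6/55 = $22,542. Book value $97,355.
Year 6: $206,635 × 5/55 = $18,785. Book value $78,570.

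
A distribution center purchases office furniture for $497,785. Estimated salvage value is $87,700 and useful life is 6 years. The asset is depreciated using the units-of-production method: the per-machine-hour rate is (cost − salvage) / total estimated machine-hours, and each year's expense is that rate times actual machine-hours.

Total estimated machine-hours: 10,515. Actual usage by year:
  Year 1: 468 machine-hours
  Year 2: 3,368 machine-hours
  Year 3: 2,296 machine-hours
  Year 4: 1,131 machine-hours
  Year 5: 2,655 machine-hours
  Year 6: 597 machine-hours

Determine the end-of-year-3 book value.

Depreciable base = $497,785 − $87,700 = $410,085.
Rate = $410,085 / 10,515 machine-hours = $39 per machine-hour.
Year 1: 468 × $39 = $18,252. Book value $479,533.
Year 2: 3,368 × $39 = $131,352. Book value $348,181.
Year 3: 2,296 × $39 = $89,544. Book value $258,637.

$258,637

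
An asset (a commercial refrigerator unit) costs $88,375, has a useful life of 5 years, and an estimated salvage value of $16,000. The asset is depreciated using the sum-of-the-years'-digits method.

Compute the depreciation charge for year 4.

Depreciable base = $88,375 − $16,000 = $72,375.
Sum of the years' digits = 5+4+3+2+1 = 15.
Year 1: $72,375 × 5/15 = $24,125. Book value $64,250.
Year 2: $72,375 × 4/15 = $19,300. Book value $44,950.
Year 3: $72,375 × 3/15 = $14,475. Book value $30,475.
Year 4: $72,375 × 2/15 = $9,650. Book value $20,825.

$9,650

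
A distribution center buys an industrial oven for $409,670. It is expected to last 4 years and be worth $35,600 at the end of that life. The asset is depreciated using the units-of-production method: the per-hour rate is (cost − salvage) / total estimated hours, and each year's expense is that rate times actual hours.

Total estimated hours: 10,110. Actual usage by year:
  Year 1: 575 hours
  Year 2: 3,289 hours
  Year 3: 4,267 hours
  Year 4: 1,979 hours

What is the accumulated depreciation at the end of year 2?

$142,968

Depreciable base = $409,670 − $35,600 = $374,070.
Rate = $374,070 / 10,110 hours = $37 per hour.
Year 1: 575 × $37 = $21,275. Book value $388,395.
Year 2: 3,289 × $37 = $121,693. Book value $266,702.
Accumulated through year 2 = $409,670 − $266,702 = $142,968.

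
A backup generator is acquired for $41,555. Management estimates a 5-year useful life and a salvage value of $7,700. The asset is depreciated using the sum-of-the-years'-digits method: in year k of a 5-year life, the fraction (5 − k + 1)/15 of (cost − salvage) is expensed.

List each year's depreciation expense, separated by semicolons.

$11,285; $9,028; $6,771; $4,514; $2,257

Depreciable base = $41,555 − $7,700 = $33,855.
Sum of the years' digits = 5+4+3+2+1 = 15.
Year 1: $33,855 × 5/15 = $11,285. Book value $30,270.
Year 2: $33,855 × 4/15 = $9,028. Book value $21,242.
Year 3: $33,855 × 3/15 = $6,771. Book value $14,471.
Year 4: $33,855 × 2/15 = $4,514. Book value $9,957.
Year 5: $33,855 × 1/15 = $2,257. Book value $7,700.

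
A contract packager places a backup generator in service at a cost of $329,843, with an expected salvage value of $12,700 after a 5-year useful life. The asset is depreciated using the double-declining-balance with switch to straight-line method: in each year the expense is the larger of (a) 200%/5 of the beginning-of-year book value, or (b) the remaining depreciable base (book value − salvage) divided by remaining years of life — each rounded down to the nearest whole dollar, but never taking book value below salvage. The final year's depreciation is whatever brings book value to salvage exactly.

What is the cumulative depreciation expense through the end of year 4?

$287,869

Depreciable base = $329,843 − $12,700 = $317,143.
Year 1: DB = ⌊$329,843 × 200%/5⌋ = $131,937; SL = ⌊$317,143/5⌋ = $63,428 → take DB $131,937. Book value $197,906.
Year 2: DB = ⌊$197,906 × 200%/5⌋ = $79,162; SL = ⌊$185,206/4⌋ = $46,301 → take DB $79,162. Book value $118,744.
Year 3: DB = ⌊$118,744 × 200%/5⌋ = $47,497; SL = ⌊$106,044/3⌋ = $35,348 → take DB $47,497. Book value $71,247.
Year 4: DB = ⌊$71,247 × 200%/5⌋ = $28,498; SL = ⌊$58,547/2⌋ = $29,273 → take SL $29,273. Book value $41,974.
Accumulated through year 4 = $329,843 − $41,974 = $287,869.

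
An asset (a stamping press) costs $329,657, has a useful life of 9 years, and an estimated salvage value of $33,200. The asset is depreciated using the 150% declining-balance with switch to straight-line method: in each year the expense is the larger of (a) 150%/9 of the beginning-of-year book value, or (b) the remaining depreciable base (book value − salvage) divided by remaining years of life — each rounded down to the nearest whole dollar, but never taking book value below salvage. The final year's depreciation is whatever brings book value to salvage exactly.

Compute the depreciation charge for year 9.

$24,821

Depreciable base = $329,657 − $33,200 = $296,457.
Year 1: DB = ⌊$329,657 × 150%/9⌋ = $54,942; SL = ⌊$296,457/9⌋ = $32,939 → take DB $54,942. Book value $274,715.
Year 2: DB = ⌊$274,715 × 150%/9⌋ = $45,785; SL = ⌊$241,515/8⌋ = $30,189 → take DB $45,785. Book value $228,930.
Year 3: DB = ⌊$228,930 × 150%/9⌋ = $38,155; SL = ⌊$195,730/7⌋ = $27,961 → take DB $38,155. Book value $190,775.
Year 4: DB = ⌊$190,775 × 150%/9⌋ = $31,795; SL = ⌊$157,575/6⌋ = $26,262 → take DB $31,795. Book value $158,980.
Year 5: DB = ⌊$158,980 × 150%/9⌋ = $26,496; SL = ⌊$125,780/5⌋ = $25,156 → take DB $26,496. Book value $132,484.
Year 6: DB = ⌊$132,484 × 150%/9⌋ = $22,080; SL = ⌊$99,284/4⌋ = $24,821 → take SL $24,821. Book value $107,663.
Year 7: DB = ⌊$107,663 × 150%/9⌋ = $17,943; SL = ⌊$74,463/3⌋ = $24,821 → take SL $24,821. Book value $82,842.
Year 8: DB = ⌊$82,842 × 150%/9⌋ = $13,807; SL = ⌊$49,642/2⌋ = $24,821 → take SL $24,821. Book value $58,021.
Year 9 (final): $58,021 − $33,200 = $24,821. Book value $33,200.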